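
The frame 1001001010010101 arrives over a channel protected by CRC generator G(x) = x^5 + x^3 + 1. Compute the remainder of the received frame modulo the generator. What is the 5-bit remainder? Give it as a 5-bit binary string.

11101

Modulo-2 division of 1001001010010101 by 101001:
  pos 0: 100100 XOR 101001 = 001101
  pos 2: 110110 XOR 101001 = 011111
  pos 3: 111111 XOR 101001 = 010110
  pos 4: 101100 XOR 101001 = 000101
  pos 7: 101010 XOR 101001 = 000011
Remainder = 11101 (nonzero — an error is detected).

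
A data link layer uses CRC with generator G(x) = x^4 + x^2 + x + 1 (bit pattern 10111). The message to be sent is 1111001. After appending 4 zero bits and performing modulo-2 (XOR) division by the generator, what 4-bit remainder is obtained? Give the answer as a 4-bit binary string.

1000

Append 4 zeros: 11110010000. Divide by 10111 (XOR where the leading bit is 1):
  pos 0: 11110 XOR 10111 = 01001
  pos 1: 10010 XOR 10111 = 00101
  pos 3: 10110 XOR 10111 = 00001
Remainder (last 4 bits) = 1000. This is the CRC / FCS.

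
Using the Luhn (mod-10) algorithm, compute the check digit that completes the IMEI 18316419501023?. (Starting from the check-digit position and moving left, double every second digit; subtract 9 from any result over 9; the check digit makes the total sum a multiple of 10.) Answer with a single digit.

9

Partial digits right→left: 3 2 0 1 0 5 9 1 4 6 1 3 8 1
Double every second digit counting from the check-digit position (so the 1st, 3rd, 5th, ... of the partial from the right).
  doubled (with −9 where >9): 6 0 0 9 8 2 7 → sum 32
  kept as-is: 2 1 5 1 6 3 1 → sum 19
Total = 32 + 19 = 51.
Check digit = (10 − (51 mod 10)) mod 10 = 9.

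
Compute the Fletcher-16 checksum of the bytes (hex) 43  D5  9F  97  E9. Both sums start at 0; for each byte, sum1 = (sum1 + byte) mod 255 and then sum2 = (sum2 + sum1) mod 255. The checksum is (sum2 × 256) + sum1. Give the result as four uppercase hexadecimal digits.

Running sums (mod 255):
  after byte 0 (43): sum1=67, sum2=67
  after byte 1 (D5): sum1=25, sum2=92
  after byte 2 (9F): sum1=184, sum2=21
  after byte 3 (97): sum1=80, sum2=101
  after byte 4 (E9): sum1=58, sum2=159
Checksum = sum2·256 + sum1 = 159·256 + 58 = 40762 = 0x9F3A.

9F3A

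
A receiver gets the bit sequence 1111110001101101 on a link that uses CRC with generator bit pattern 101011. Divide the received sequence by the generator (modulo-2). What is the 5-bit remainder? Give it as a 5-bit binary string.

11111

Modulo-2 division of 1111110001101101 by 101011:
  pos 0: 111111 XOR 101011 = 010100
  pos 1: 101000 XOR 101011 = 000011
  pos 5: 110011 XOR 101011 = 011000
  pos 6: 110000 XOR 101011 = 011011
  pos 7: 110111 XOR 101011 = 011100
  pos 8: 111001 XOR 101011 = 010010
  pos 9: 100100 XOR 101011 = 001111
Remainder = 11111 (nonzero — an error is detected).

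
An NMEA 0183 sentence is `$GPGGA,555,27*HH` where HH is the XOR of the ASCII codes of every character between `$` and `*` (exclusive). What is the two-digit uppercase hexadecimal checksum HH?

XOR the ASCII codes of the payload characters:
  'G' = 0x47 → acc = 0x47
  'P' = 0x50 → acc = 0x17
  'G' = 0x47 → acc = 0x50
  'G' = 0x47 → acc = 0x17
  'A' = 0x41 → acc = 0x56
  ',' = 0x2C → acc = 0x7A
  '5' = 0x35 → acc = 0x4F
  '5' = 0x35 → acc = 0x7A
  '5' = 0x35 → acc = 0x4F
  ',' = 0x2C → acc = 0x63
  '2' = 0x32 → acc = 0x51
  '7' = 0x37 → acc = 0x66
Checksum = 0x66.

66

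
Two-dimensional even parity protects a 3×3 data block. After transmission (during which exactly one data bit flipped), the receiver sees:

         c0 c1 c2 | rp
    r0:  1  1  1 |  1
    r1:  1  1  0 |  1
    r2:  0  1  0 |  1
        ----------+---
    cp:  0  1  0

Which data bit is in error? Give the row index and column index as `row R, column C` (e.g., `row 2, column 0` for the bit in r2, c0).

row 1, column 2

Recompute each row's even parity and compare to rp:
  r0: data parity 1, sent rp 1 → ok
  r1: data parity 0, sent rp 1 → mismatch
  r2: data parity 1, sent rp 1 → ok
Recompute each column's even parity and compare to cp:
  c0: data parity 0, sent cp 0 → ok
  c1: data parity 1, sent cp 1 → ok
  c2: data parity 1, sent cp 0 → mismatch
Exactly one row (r1) and one column (c2) fail → the flipped bit is at their intersection.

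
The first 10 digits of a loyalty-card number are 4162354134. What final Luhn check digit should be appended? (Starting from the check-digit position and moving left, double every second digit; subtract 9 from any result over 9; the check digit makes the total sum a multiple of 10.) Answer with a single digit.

3

Partial digits right→left: 4 3 1 4 5 3 2 6 1 4
Double every second digit counting from the check-digit position (so the 1st, 3rd, 5th, ... of the partial from the right).
  doubled (with −9 where >9): 8 2 1 4 2 → sum 17
  kept as-is: 3 4 3 6 4 → sum 20
Total = 17 + 20 = 37.
Check digit = (10 − (37 mod 10)) mod 10 = 3.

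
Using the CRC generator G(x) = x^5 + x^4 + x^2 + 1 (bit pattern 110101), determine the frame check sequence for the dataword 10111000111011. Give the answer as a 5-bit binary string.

Append 5 zeros: 1011100011101100000. Divide by 110101 (XOR where the leading bit is 1):
  pos 0: 101110 XOR 110101 = 011011
  pos 1: 110110 XOR 110101 = 000011
  pos 5: 110111 XOR 110101 = 000010
  pos 9: 100110 XOR 110101 = 010011
  pos 10: 100110 XOR 110101 = 010011
  pos 11: 100110 XOR 110101 = 010011
  pos 12: 100110 XOR 110101 = 010011
  pos 13: 100110 XOR 110101 = 010011
Remainder (last 5 bits) = 10011. This is the CRC / FCS.

10011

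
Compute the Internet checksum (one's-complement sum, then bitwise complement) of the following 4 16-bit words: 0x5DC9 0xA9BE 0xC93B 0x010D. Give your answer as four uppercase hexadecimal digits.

2E2F

One's-complement addition (fold any carry out of bit 15 back into bit 0):
  0x5DC9 + 0xA9BE = 0x10787 → wrap carry → 0x0788
  0x0788 + 0xC93B = 0x0D0C3
  0xD0C3 + 0x010D = 0x0D1D0
One's-complement sum = 0xD1D0.
Checksum = ~0xD1D0 & 0xFFFF = 0x2E2F.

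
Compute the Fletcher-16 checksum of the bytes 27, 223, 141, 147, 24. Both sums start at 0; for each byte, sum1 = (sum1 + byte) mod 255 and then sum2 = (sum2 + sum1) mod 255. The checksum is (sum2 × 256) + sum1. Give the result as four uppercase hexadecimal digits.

EE34

Running sums (mod 255):
  after byte 0 (27): sum1=27, sum2=27
  after byte 1 (223): sum1=250, sum2=22
  after byte 2 (141): sum1=136, sum2=158
  after byte 3 (147): sum1=28, sum2=186
  after byte 4 (24): sum1=52, sum2=238
Checksum = sum2·256 + sum1 = 238·256 + 52 = 60980 = 0xEE34.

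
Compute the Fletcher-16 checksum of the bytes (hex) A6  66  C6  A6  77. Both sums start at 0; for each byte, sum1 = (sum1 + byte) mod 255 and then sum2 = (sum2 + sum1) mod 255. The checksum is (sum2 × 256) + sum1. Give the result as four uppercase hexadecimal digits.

Running sums (mod 255):
  after byte 0 (A6): sum1=166, sum2=166
  after byte 1 (66): sum1=13, sum2=179
  after byte 2 (C6): sum1=211, sum2=135
  after byte 3 (A6): sum1=122, sum2=2
  after byte 4 (77): sum1=241, sum2=243
Checksum = sum2·256 + sum1 = 243·256 + 241 = 62449 = 0xF3F1.

F3F1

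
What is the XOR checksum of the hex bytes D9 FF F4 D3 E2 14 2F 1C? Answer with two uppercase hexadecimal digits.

C4

XOR the bytes together:
  start with 0xD9
  0xD9 ⊕ 0xFF = 0x26
  0x26 ⊕ 0xF4 = 0xD2
  0xD2 ⊕ 0xD3 = 0x01
  0x01 ⊕ 0xE2 = 0xE3
  0xE3 ⊕ 0x14 = 0xF7
  0xF7 ⊕ 0x2F = 0xD8
  0xD8 ⊕ 0x1C = 0xC4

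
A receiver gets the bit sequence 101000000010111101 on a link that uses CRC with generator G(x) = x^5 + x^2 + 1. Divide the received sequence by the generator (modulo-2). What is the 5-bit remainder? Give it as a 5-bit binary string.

00000

Modulo-2 division of 101000000010111101 by 100101:
  pos 0: 101000 XOR 100101 = 001101
  pos 2: 110100 XOR 100101 = 010001
  pos 3: 100010 XOR 100101 = 000111
  pos 6: 111010 XOR 100101 = 011111
  pos 7: 111111 XOR 100101 = 011010
  pos 8: 110101 XOR 100101 = 010000
  pos 9: 100001 XOR 100101 = 000100
  pos 12: 100101 XOR 100101 = 000000
Remainder = 00000 (zero — the frame passes the CRC check).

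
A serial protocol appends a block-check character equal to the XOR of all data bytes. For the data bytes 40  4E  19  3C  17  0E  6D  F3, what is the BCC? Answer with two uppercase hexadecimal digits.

XOR the bytes together:
  start with 0x40
  0x40 ⊕ 0x4E = 0x0E
  0x0E ⊕ 0x19 = 0x17
  0x17 ⊕ 0x3C = 0x2B
  0x2B ⊕ 0x17 = 0x3C
  0x3C ⊕ 0x0E = 0x32
  0x32 ⊕ 0x6D = 0x5F
  0x5F ⊕ 0xF3 = 0xAC

AC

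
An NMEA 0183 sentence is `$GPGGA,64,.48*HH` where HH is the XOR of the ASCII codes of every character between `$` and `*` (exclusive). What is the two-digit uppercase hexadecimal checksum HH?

76

XOR the ASCII codes of the payload characters:
  'G' = 0x47 → acc = 0x47
  'P' = 0x50 → acc = 0x17
  'G' = 0x47 → acc = 0x50
  'G' = 0x47 → acc = 0x17
  'A' = 0x41 → acc = 0x56
  ',' = 0x2C → acc = 0x7A
  '6' = 0x36 → acc = 0x4C
  '4' = 0x34 → acc = 0x78
  ',' = 0x2C → acc = 0x54
  '.' = 0x2E → acc = 0x7A
  '4' = 0x34 → acc = 0x4E
  '8' = 0x38 → acc = 0x76
Checksum = 0x76.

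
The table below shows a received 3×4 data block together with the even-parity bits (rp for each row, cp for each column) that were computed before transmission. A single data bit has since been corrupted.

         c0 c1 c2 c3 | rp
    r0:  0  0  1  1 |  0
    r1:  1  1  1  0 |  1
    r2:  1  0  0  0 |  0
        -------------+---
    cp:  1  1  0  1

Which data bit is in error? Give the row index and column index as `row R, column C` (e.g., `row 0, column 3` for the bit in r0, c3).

row 2, column 0

Recompute each row's even parity and compare to rp:
  r0: data parity 0, sent rp 0 → ok
  r1: data parity 1, sent rp 1 → ok
  r2: data parity 1, sent rp 0 → mismatch
Recompute each column's even parity and compare to cp:
  c0: data parity 0, sent cp 1 → mismatch
  c1: data parity 1, sent cp 1 → ok
  c2: data parity 0, sent cp 0 → ok
  c3: data parity 1, sent cp 1 → ok
Exactly one row (r2) and one column (c0) fail → the flipped bit is at their intersection.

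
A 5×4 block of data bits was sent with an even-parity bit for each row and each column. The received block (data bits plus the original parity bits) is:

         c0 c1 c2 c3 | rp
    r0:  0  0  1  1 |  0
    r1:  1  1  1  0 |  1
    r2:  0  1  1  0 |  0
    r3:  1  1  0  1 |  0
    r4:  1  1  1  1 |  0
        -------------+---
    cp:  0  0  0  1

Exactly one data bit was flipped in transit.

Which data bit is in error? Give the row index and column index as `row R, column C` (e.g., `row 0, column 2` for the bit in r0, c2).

row 3, column 0

Recompute each row's even parity and compare to rp:
  r0: data parity 0, sent rp 0 → ok
  r1: data parity 1, sent rp 1 → ok
  r2: data parity 0, sent rp 0 → ok
  r3: data parity 1, sent rp 0 → mismatch
  r4: data parity 0, sent rp 0 → ok
Recompute each column's even parity and compare to cp:
  c0: data parity 1, sent cp 0 → mismatch
  c1: data parity 0, sent cp 0 → ok
  c2: data parity 0, sent cp 0 → ok
  c3: data parity 1, sent cp 1 → ok
Exactly one row (r3) and one column (c0) fail → the flipped bit is at their intersection.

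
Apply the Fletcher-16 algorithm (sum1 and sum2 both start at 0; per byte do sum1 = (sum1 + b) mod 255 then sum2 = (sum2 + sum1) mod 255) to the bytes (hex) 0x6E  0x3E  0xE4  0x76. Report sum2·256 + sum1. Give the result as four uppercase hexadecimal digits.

B408

Running sums (mod 255):
  after byte 0 (0x6E): sum1=110, sum2=110
  after byte 1 (0x3E): sum1=172, sum2=27
  after byte 2 (0xE4): sum1=145, sum2=172
  after byte 3 (0x76): sum1=8, sum2=180
Checksum = sum2·256 + sum1 = 180·256 + 8 = 46088 = 0xB408.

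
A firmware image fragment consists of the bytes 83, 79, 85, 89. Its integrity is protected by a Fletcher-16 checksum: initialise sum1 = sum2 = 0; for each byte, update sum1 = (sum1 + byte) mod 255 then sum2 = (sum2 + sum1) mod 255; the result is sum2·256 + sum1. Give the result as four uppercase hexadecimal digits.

3F51

Running sums (mod 255):
  after byte 0 (83): sum1=83, sum2=83
  after byte 1 (79): sum1=162, sum2=245
  after byte 2 (85): sum1=247, sum2=237
  after byte 3 (89): sum1=81, sum2=63
Checksum = sum2·256 + sum1 = 63·256 + 81 = 16209 = 0x3F51.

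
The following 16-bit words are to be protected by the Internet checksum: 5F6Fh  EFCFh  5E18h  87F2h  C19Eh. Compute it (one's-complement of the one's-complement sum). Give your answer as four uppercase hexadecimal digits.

0917

One's-complement addition (fold any carry out of bit 15 back into bit 0):
  0x5F6F + 0xEFCF = 0x14F3E → wrap carry → 0x4F3F
  0x4F3F + 0x5E18 = 0x0AD57
  0xAD57 + 0x87F2 = 0x13549 → wrap carry → 0x354A
  0x354A + 0xC19E = 0x0F6E8
One's-complement sum = 0xF6E8.
Checksum = ~0xF6E8 & 0xFFFF = 0x0917.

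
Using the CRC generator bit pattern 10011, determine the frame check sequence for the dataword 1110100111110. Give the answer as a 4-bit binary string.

1011

Append 4 zeros: 11101001111100000. Divide by 10011 (XOR where the leading bit is 1):
  pos 0: 11101 XOR 10011 = 01110
  pos 1: 11100 XOR 10011 = 01111
  pos 2: 11110 XOR 10011 = 01101
  pos 3: 11011 XOR 10011 = 01000
  pos 4: 10001 XOR 10011 = 00010
  pos 7: 10111 XOR 10011 = 00100
  pos 9: 10000 XOR 10011 = 00011
  pos 12: 11000 XOR 10011 = 01011
Remainder (last 4 bits) = 1011. This is the CRC / FCS.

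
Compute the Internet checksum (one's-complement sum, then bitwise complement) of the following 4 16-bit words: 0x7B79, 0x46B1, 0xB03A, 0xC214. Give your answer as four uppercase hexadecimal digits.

CB85

One's-complement addition (fold any carry out of bit 15 back into bit 0):
  0x7B79 + 0x46B1 = 0x0C22A
  0xC22A + 0xB03A = 0x17264 → wrap carry → 0x7265
  0x7265 + 0xC214 = 0x13479 → wrap carry → 0x347A
One's-complement sum = 0x347A.
Checksum = ~0x347A & 0xFFFF = 0xCB85.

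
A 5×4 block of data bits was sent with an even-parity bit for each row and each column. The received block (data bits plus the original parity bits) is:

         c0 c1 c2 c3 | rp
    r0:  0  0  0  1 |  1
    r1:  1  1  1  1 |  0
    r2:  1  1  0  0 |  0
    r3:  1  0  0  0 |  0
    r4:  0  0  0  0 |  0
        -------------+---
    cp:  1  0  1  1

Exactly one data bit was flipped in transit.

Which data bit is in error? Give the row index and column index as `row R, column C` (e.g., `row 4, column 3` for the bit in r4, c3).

row 3, column 3

Recompute each row's even parity and compare to rp:
  r0: data parity 1, sent rp 1 → ok
  r1: data parity 0, sent rp 0 → ok
  r2: data parity 0, sent rp 0 → ok
  r3: data parity 1, sent rp 0 → mismatch
  r4: data parity 0, sent rp 0 → ok
Recompute each column's even parity and compare to cp:
  c0: data parity 1, sent cp 1 → ok
  c1: data parity 0, sent cp 0 → ok
  c2: data parity 1, sent cp 1 → ok
  c3: data parity 0, sent cp 1 → mismatch
Exactly one row (r3) and one column (c3) fail → the flipped bit is at their intersection.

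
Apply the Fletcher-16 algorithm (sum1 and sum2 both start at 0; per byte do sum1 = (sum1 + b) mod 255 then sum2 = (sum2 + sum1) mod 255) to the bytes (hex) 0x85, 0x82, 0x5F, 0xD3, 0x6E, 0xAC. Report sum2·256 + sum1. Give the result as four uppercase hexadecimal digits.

3056

Running sums (mod 255):
  after byte 0 (0x85): sum1=133, sum2=133
  after byte 1 (0x82): sum1=8, sum2=141
  after byte 2 (0x5F): sum1=103, sum2=244
  after byte 3 (0xD3): sum1=59, sum2=48
  after byte 4 (0x6E): sum1=169, sum2=217
  after byte 5 (0xAC): sum1=86, sum2=48
Checksum = sum2·256 + sum1 = 48·256 + 86 = 12374 = 0x3056.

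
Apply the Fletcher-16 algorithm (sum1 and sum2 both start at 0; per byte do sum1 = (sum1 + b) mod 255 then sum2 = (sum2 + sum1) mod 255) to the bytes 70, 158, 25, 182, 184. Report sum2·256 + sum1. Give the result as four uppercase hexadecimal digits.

4B6D

Running sums (mod 255):
  after byte 0 (70): sum1=70, sum2=70
  after byte 1 (158): sum1=228, sum2=43
  after byte 2 (25): sum1=253, sum2=41
  after byte 3 (182): sum1=180, sum2=221
  after byte 4 (184): sum1=109, sum2=75
Checksum = sum2·256 + sum1 = 75·256 + 109 = 19309 = 0x4B6D.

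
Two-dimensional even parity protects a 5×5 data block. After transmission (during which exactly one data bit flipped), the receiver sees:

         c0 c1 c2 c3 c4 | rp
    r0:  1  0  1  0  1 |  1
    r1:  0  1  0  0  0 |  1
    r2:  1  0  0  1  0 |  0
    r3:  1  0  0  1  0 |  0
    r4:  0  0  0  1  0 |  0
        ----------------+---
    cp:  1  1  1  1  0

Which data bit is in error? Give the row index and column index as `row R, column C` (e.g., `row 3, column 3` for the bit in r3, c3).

Recompute each row's even parity and compare to rp:
  r0: data parity 1, sent rp 1 → ok
  r1: data parity 1, sent rp 1 → ok
  r2: data parity 0, sent rp 0 → ok
  r3: data parity 0, sent rp 0 → ok
  r4: data parity 1, sent rp 0 → mismatch
Recompute each column's even parity and compare to cp:
  c0: data parity 1, sent cp 1 → ok
  c1: data parity 1, sent cp 1 → ok
  c2: data parity 1, sent cp 1 → ok
  c3: data parity 1, sent cp 1 → ok
  c4: data parity 1, sent cp 0 → mismatch
Exactly one row (r4) and one column (c4) fail → the flipped bit is at their intersection.

row 4, column 4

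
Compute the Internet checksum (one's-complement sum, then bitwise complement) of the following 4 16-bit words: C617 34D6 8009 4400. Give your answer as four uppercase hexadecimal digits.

One's-complement addition (fold any carry out of bit 15 back into bit 0):
  0xC617 + 0x34D6 = 0x0FAED
  0xFAED + 0x8009 = 0x17AF6 → wrap carry → 0x7AF7
  0x7AF7 + 0x4400 = 0x0BEF7
One's-complement sum = 0xBEF7.
Checksum = ~0xBEF7 & 0xFFFF = 0x4108.

4108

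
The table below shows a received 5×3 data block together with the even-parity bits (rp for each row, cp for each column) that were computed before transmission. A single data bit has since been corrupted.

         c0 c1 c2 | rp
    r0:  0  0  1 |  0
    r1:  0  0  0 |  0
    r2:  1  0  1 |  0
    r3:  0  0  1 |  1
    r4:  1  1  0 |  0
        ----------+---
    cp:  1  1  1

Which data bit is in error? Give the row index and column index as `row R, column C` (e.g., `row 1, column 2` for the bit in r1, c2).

Recompute each row's even parity and compare to rp:
  r0: data parity 1, sent rp 0 → mismatch
  r1: data parity 0, sent rp 0 → ok
  r2: data parity 0, sent rp 0 → ok
  r3: data parity 1, sent rp 1 → ok
  r4: data parity 0, sent rp 0 → ok
Recompute each column's even parity and compare to cp:
  c0: data parity 0, sent cp 1 → mismatch
  c1: data parity 1, sent cp 1 → ok
  c2: data parity 1, sent cp 1 → ok
Exactly one row (r0) and one column (c0) fail → the flipped bit is at their intersection.

row 0, column 0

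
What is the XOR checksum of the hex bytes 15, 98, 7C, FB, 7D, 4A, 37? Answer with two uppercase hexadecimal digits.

0A

XOR the bytes together:
  start with 0x15
  0x15 ⊕ 0x98 = 0x8D
  0x8D ⊕ 0x7C = 0xF1
  0xF1 ⊕ 0xFB = 0x0A
  0x0A ⊕ 0x7D = 0x77
  0x77 ⊕ 0x4A = 0x3D
  0x3D ⊕ 0x37 = 0x0A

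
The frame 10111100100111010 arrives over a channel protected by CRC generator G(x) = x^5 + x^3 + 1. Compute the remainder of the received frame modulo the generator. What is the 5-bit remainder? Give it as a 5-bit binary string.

00010

Modulo-2 division of 10111100100111010 by 101001:
  pos 0: 101111 XOR 101001 = 000110
  pos 3: 110001 XOR 101001 = 011000
  pos 4: 110000 XOR 101001 = 011001
  pos 5: 110010 XOR 101001 = 011011
  pos 6: 110111 XOR 101001 = 011110
  pos 7: 111101 XOR 101001 = 010100
  pos 8: 101001 XOR 101001 = 000000
Remainder = 00010 (nonzero — an error is detected).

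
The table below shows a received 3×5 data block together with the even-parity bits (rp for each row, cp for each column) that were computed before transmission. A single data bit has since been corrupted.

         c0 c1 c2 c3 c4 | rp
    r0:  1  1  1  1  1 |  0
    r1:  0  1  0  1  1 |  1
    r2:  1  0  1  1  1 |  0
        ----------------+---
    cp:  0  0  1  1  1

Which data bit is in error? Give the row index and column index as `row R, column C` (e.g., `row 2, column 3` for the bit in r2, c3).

Recompute each row's even parity and compare to rp:
  r0: data parity 1, sent rp 0 → mismatch
  r1: data parity 1, sent rp 1 → ok
  r2: data parity 0, sent rp 0 → ok
Recompute each column's even parity and compare to cp:
  c0: data parity 0, sent cp 0 → ok
  c1: data parity 0, sent cp 0 → ok
  c2: data parity 0, sent cp 1 → mismatch
  c3: data parity 1, sent cp 1 → ok
  c4: data parity 1, sent cp 1 → ok
Exactly one row (r0) and one column (c2) fail → the flipped bit is at their intersection.

row 0, column 2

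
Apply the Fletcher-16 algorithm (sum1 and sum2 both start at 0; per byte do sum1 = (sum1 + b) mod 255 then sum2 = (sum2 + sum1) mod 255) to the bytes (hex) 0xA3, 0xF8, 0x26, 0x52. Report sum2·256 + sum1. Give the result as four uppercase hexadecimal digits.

Running sums (mod 255):
  after byte 0 (0xA3): sum1=163, sum2=163
  after byte 1 (0xF8): sum1=156, sum2=64
  after byte 2 (0x26): sum1=194, sum2=3
  after byte 3 (0x52): sum1=21, sum2=24
Checksum = sum2·256 + sum1 = 24·256 + 21 = 6165 = 0x1815.

1815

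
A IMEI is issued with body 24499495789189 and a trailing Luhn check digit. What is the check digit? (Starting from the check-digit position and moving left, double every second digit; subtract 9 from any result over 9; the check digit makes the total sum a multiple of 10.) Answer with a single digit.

8

Partial digits right→left: 9 8 1 9 8 7 5 9 4 9 9 4 4 2
Double every second digit counting from the check-digit position (so the 1st, 3rd, 5th, ... of the partial from the right).
  doubled (with −9 where >9): 9 2 7 1 8 9 8 → sum 44
  kept as-is: 8 9 7 9 9 4 2 → sum 48
Total = 44 + 48 = 92.
Check digit = (10 − (92 mod 10)) mod 10 = 8.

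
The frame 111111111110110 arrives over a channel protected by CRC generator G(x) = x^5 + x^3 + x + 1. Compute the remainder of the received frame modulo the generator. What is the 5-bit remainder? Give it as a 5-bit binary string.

10000

Modulo-2 division of 111111111110110 by 101011:
  pos 0: 111111 XOR 101011 = 010100
  pos 1: 101001 XOR 101011 = 000010
  pos 5: 101111 XOR 101011 = 000100
  pos 8: 100011 XOR 101011 = 001000
Remainder = 10000 (nonzero — an error is detected).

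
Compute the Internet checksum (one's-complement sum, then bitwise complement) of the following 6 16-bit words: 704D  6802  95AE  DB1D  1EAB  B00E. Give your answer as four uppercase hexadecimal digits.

One's-complement addition (fold any carry out of bit 15 back into bit 0):
  0x704D + 0x6802 = 0x0D84F
  0xD84F + 0x95AE = 0x16DFD → wrap carry → 0x6DFE
  0x6DFE + 0xDB1D = 0x1491B → wrap carry → 0x491C
  0x491C + 0x1EAB = 0x067C7
  0x67C7 + 0xB00E = 0x117D5 → wrap carry → 0x17D6
One's-complement sum = 0x17D6.
Checksum = ~0x17D6 & 0xFFFF = 0xE829.

E829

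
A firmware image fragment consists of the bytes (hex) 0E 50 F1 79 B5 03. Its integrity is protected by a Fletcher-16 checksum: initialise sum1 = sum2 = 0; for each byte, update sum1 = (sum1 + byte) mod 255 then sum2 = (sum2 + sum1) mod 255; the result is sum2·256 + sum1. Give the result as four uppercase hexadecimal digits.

8882

Running sums (mod 255):
  after byte 0 (0E): sum1=14, sum2=14
  after byte 1 (50): sum1=94, sum2=108
  after byte 2 (F1): sum1=80, sum2=188
  after byte 3 (79): sum1=201, sum2=134
  after byte 4 (B5): sum1=127, sum2=6
  after byte 5 (03): sum1=130, sum2=136
Checksum = sum2·256 + sum1 = 136·256 + 130 = 34946 = 0x8882.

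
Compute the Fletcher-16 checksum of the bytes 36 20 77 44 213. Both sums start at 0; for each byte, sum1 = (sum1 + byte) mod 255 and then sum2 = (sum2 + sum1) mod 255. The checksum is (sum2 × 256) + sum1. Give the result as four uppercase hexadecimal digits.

Running sums (mod 255):
  after byte 0 (36): sum1=36, sum2=36
  after byte 1 (20): sum1=56, sum2=92
  after byte 2 (77): sum1=133, sum2=225
  after byte 3 (44): sum1=177, sum2=147
  after byte 4 (213): sum1=135, sum2=27
Checksum = sum2·256 + sum1 = 27·256 + 135 = 7047 = 0x1B87.

1B87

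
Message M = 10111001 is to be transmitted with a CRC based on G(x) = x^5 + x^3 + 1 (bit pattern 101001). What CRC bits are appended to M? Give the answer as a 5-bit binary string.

Append 5 zeros: 1011100100000. Divide by 101001 (XOR where the leading bit is 1):
  pos 0: 101110 XOR 101001 = 000111
  pos 3: 111010 XOR 101001 = 010011
  pos 4: 100110 XOR 101001 = 001111
  pos 6: 111100 XOR 101001 = 010101
  pos 7: 101010 XOR 101001 = 000011
Remainder (last 5 bits) = 00011. This is the CRC / FCS.

00011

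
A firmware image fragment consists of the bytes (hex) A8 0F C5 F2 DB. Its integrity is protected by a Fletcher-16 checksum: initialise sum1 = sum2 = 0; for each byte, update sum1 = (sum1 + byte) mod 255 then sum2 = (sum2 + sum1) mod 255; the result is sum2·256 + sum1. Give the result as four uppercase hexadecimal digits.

9A4C

Running sums (mod 255):
  after byte 0 (A8): sum1=168, sum2=168
  after byte 1 (0F): sum1=183, sum2=96
  after byte 2 (C5): sum1=125, sum2=221
  after byte 3 (F2): sum1=112, sum2=78
  after byte 4 (DB): sum1=76, sum2=154
Checksum = sum2·256 + sum1 = 154·256 + 76 = 39500 = 0x9A4C.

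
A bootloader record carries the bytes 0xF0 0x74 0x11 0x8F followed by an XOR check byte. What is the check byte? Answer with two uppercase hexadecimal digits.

XOR the bytes together:
  start with 0xF0
  0xF0 ⊕ 0x74 = 0x84
  0x84 ⊕ 0x11 = 0x95
  0x95 ⊕ 0x8F = 0x1A

1A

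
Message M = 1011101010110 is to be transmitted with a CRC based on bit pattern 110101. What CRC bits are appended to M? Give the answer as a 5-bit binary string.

Append 5 zeros: 101110101011000000. Divide by 110101 (XOR where the leading bit is 1):
  pos 0: 101110 XOR 110101 = 011011
  pos 1: 110111 XOR 110101 = 000010
  pos 5: 100101 XOR 110101 = 010000
  pos 6: 100001 XOR 110101 = 010100
  pos 7: 101000 XOR 110101 = 011101
  pos 8: 111010 XOR 110101 = 001111
  pos 10: 111100 XOR 110101 = 001001
  pos 12: 100100 XOR 110101 = 010001
Remainder (last 5 bits) = 10001. This is the CRC / FCS.

10001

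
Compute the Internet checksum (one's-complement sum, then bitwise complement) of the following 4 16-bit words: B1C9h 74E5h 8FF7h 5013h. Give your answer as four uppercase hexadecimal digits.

F945

One's-complement addition (fold any carry out of bit 15 back into bit 0):
  0xB1C9 + 0x74E5 = 0x126AE → wrap carry → 0x26AF
  0x26AF + 0x8FF7 = 0x0B6A6
  0xB6A6 + 0x5013 = 0x106B9 → wrap carry → 0x06BA
One's-complement sum = 0x06BA.
Checksum = ~0x06BA & 0xFFFF = 0xF945.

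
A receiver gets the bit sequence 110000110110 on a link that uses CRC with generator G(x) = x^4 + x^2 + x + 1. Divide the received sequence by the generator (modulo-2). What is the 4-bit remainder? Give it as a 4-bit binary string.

0000

Modulo-2 division of 110000110110 by 10111:
  pos 0: 11000 XOR 10111 = 01111
  pos 1: 11110 XOR 10111 = 01001
  pos 2: 10011 XOR 10111 = 00100
  pos 4: 10010 XOR 10111 = 00101
  pos 6: 10111 XOR 10111 = 00000
Remainder = 0000 (zero — the frame passes the CRC check).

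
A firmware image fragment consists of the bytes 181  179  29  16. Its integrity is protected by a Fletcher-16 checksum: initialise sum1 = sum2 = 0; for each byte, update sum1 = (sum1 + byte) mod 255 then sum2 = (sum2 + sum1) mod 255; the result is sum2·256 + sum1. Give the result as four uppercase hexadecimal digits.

Running sums (mod 255):
  after byte 0 (181): sum1=181, sum2=181
  after byte 1 (179): sum1=105, sum2=31
  after byte 2 (29): sum1=134, sum2=165
  after byte 3 (16): sum1=150, sum2=60
Checksum = sum2·256 + sum1 = 60·256 + 150 = 15510 = 0x3C96.

3C96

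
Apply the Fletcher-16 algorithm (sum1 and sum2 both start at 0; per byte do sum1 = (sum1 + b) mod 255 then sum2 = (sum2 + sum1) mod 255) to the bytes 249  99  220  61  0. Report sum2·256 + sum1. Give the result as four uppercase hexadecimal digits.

8077

Running sums (mod 255):
  after byte 0 (249): sum1=249, sum2=249
  after byte 1 (99): sum1=93, sum2=87
  after byte 2 (220): sum1=58, sum2=145
  after byte 3 (61): sum1=119, sum2=9
  after byte 4 (0): sum1=119, sum2=128
Checksum = sum2·256 + sum1 = 128·256 + 119 = 32887 = 0x8077.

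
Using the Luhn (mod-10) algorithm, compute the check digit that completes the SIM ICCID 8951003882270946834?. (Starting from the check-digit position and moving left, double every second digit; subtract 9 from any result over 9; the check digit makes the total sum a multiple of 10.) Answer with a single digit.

7

Partial digits right→left: 4 3 8 6 4 9 0 7 2 2 8 8 3 0 0 1 5 9 8
Double every second digit counting from the check-digit position (so the 1st, 3rd, 5th, ... of the partial from the right).
  doubled (with −9 where >9): 8 7 8 0 4 7 6 0 1 7 → sum 48
  kept as-is: 3 6 9 7 2 8 0 1 9 → sum 45
Total = 48 + 45 = 93.
Check digit = (10 − (93 mod 10)) mod 10 = 7.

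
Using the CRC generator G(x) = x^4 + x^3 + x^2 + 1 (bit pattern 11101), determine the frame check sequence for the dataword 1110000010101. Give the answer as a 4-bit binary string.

Append 4 zeros: 11100000101010000. Divide by 11101 (XOR where the leading bit is 1):
  pos 0: 11100 XOR 11101 = 00001
  pos 4: 10001 XOR 11101 = 01100
  pos 5: 11000 XOR 11101 = 00101
  pos 7: 10110 XOR 11101 = 01011
  pos 8: 10111 XOR 11101 = 01010
  pos 9: 10100 XOR 11101 = 01001
  pos 10: 10010 XOR 11101 = 01111
  pos 11: 11110 XOR 11101 = 00011
Remainder (last 4 bits) = 0110. This is the CRC / FCS.

0110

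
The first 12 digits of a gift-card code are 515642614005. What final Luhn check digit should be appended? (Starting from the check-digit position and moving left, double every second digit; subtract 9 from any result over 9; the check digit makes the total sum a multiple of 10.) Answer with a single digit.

Partial digits right→left: 5 0 0 4 1 6 2 4 6 5 1 5
Double every second digit counting from the check-digit position (so the 1st, 3rd, 5th, ... of the partial from the right).
  doubled (with −9 where >9): 1 0 2 4 3 2 → sum 12
  kept as-is: 0 4 6 4 5 5 → sum 24
Total = 12 + 24 = 36.
Check digit = (10 − (36 mod 10)) mod 10 = 4.

4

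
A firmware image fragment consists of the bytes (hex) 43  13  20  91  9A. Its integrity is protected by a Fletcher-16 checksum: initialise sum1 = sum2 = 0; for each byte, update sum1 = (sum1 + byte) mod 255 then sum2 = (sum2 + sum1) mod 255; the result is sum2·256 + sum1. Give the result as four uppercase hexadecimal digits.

BAA2

Running sums (mod 255):
  after byte 0 (43): sum1=67, sum2=67
  after byte 1 (13): sum1=86, sum2=153
  after byte 2 (20): sum1=118, sum2=16
  after byte 3 (91): sum1=8, sum2=24
  after byte 4 (9A): sum1=162, sum2=186
Checksum = sum2·256 + sum1 = 186·256 + 162 = 47778 = 0xBAA2.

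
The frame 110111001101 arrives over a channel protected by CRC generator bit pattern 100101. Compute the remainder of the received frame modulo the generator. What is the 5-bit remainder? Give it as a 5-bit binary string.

01000

Modulo-2 division of 110111001101 by 100101:
  pos 0: 110111 XOR 100101 = 010010
  pos 1: 100100 XOR 100101 = 000001
  pos 6: 101101 XOR 100101 = 001000
Remainder = 01000 (nonzero — an error is detected).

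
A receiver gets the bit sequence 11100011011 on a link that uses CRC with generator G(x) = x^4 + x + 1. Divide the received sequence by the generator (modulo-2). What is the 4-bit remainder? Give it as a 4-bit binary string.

0000

Modulo-2 division of 11100011011 by 10011:
  pos 0: 11100 XOR 10011 = 01111
  pos 1: 11110 XOR 10011 = 01101
  pos 2: 11011 XOR 10011 = 01000
  pos 3: 10001 XOR 10011 = 00010
  pos 6: 10011 XOR 10011 = 00000
Remainder = 0000 (zero — the frame passes the CRC check).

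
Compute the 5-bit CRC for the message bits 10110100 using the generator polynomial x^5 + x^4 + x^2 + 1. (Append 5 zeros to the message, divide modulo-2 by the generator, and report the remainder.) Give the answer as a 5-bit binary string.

01001

Append 5 zeros: 1011010000000. Divide by 110101 (XOR where the leading bit is 1):
  pos 0: 101101 XOR 110101 = 011000
  pos 1: 110000 XOR 110101 = 000101
  pos 4: 101000 XOR 110101 = 011101
  pos 5: 111010 XOR 110101 = 001111
  pos 7: 111100 XOR 110101 = 001001
Remainder (last 5 bits) = 01001. This is the CRC / FCS.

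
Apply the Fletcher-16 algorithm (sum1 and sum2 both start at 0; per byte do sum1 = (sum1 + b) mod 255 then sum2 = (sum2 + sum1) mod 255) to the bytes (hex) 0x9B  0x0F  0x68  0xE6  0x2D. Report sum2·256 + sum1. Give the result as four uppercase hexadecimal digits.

7A27

Running sums (mod 255):
  after byte 0 (0x9B): sum1=155, sum2=155
  after byte 1 (0x0F): sum1=170, sum2=70
  after byte 2 (0x68): sum1=19, sum2=89
  after byte 3 (0xE6): sum1=249, sum2=83
  after byte 4 (0x2D): sum1=39, sum2=122
Checksum = sum2·256 + sum1 = 122·256 + 39 = 31271 = 0x7A27.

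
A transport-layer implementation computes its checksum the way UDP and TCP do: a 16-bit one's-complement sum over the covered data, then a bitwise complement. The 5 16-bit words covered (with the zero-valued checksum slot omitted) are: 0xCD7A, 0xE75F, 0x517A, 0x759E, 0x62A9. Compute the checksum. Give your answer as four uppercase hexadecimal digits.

2163

One's-complement addition (fold any carry out of bit 15 back into bit 0):
  0xCD7A + 0xE75F = 0x1B4D9 → wrap carry → 0xB4DA
  0xB4DA + 0x517A = 0x10654 → wrap carry → 0x0655
  0x0655 + 0x759E = 0x07BF3
  0x7BF3 + 0x62A9 = 0x0DE9C
One's-complement sum = 0xDE9C.
Checksum = ~0xDE9C & 0xFFFF = 0x2163.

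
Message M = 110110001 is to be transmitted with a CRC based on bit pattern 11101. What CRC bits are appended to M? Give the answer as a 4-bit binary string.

Append 4 zeros: 1101100010000. Divide by 11101 (XOR where the leading bit is 1):
  pos 0: 11011 XOR 11101 = 00110
  pos 2: 11000 XOR 11101 = 00101
  pos 4: 10101 XOR 11101 = 01000
  pos 5: 10000 XOR 11101 = 01101
  pos 6: 11010 XOR 11101 = 00111
  pos 8: 11100 XOR 11101 = 00001
Remainder (last 4 bits) = 0001. This is the CRC / FCS.

0001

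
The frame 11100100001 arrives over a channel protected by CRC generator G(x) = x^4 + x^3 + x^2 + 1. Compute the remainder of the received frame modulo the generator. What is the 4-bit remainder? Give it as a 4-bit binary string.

Modulo-2 division of 11100100001 by 11101:
  pos 0: 11100 XOR 11101 = 00001
  pos 4: 11000 XOR 11101 = 00101
  pos 6: 10101 XOR 11101 = 01000
Remainder = 1000 (nonzero — an error is detected).

1000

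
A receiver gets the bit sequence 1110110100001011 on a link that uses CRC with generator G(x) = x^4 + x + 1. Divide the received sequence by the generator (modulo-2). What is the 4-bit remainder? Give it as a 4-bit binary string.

Modulo-2 division of 1110110100001011 by 10011:
  pos 0: 11101 XOR 10011 = 01110
  pos 1: 11101 XOR 10011 = 01110
  pos 2: 11100 XOR 10011 = 01111
  pos 3: 11111 XOR 10011 = 01100
  pos 4: 11000 XOR 10011 = 01011
  pos 5: 10110 XOR 10011 = 00101
  pos 7: 10100 XOR 10011 = 00111
  pos 9: 11110 XOR 10011 = 01101
  pos 10: 11011 XOR 10011 = 01000
  pos 11: 10001 XOR 10011 = 00010
Remainder = 0010 (nonzero — an error is detected).

0010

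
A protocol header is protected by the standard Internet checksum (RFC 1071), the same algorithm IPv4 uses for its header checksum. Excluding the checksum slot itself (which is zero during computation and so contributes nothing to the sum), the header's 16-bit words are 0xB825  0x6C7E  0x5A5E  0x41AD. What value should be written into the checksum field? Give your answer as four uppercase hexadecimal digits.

3F50

One's-complement addition (fold any carry out of bit 15 back into bit 0):
  0xB825 + 0x6C7E = 0x124A3 → wrap carry → 0x24A4
  0x24A4 + 0x5A5E = 0x07F02
  0x7F02 + 0x41AD = 0x0C0AF
One's-complement sum = 0xC0AF.
Checksum = ~0xC0AF & 0xFFFF = 0x3F50.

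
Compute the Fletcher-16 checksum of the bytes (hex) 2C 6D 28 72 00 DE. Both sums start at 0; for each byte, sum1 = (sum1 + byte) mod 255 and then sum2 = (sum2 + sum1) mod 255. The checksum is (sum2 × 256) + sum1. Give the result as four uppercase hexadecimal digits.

0313

Running sums (mod 255):
  after byte 0 (2C): sum1=44, sum2=44
  after byte 1 (6D): sum1=153, sum2=197
  after byte 2 (28): sum1=193, sum2=135
  after byte 3 (72): sum1=52, sum2=187
  after byte 4 (00): sum1=52, sum2=239
  after byte 5 (DE): sum1=19, sum2=3
Checksum = sum2·256 + sum1 = 3·256 + 19 = 787 = 0x0313.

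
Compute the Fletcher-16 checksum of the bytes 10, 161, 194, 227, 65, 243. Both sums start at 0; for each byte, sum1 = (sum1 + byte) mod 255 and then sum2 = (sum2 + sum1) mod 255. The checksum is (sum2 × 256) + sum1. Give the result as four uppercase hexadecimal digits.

9187

Running sums (mod 255):
  after byte 0 (10): sum1=10, sum2=10
  after byte 1 (161): sum1=171, sum2=181
  after byte 2 (194): sum1=110, sum2=36
  after byte 3 (227): sum1=82, sum2=118
  after byte 4 (65): sum1=147, sum2=10
  after byte 5 (243): sum1=135, sum2=145
Checksum = sum2·256 + sum1 = 145·256 + 135 = 37255 = 0x9187.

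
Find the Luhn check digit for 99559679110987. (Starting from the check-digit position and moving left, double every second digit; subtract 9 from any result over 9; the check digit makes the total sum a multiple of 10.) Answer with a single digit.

3

Partial digits right→left: 7 8 9 0 1 1 9 7 6 9 5 5 9 9
Double every second digit counting from the check-digit position (so the 1st, 3rd, 5th, ... of the partial from the right).
  doubled (with −9 where >9): 5 9 2 9 3 1 9 → sum 38
  kept as-is: 8 0 1 7 9 5 9 → sum 39
Total = 38 + 39 = 77.
Check digit = (10 − (77 mod 10)) mod 10 = 3.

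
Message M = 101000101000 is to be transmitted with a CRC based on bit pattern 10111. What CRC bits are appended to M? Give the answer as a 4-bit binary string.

Append 4 zeros: 1010001010000000. Divide by 10111 (XOR where the leading bit is 1):
  pos 0: 10100 XOR 10111 = 00011
  pos 3: 11010 XOR 10111 = 01101
  pos 4: 11011 XOR 10111 = 01100
  pos 5: 11000 XOR 10111 = 01111
  pos 6: 11110 XOR 10111 = 01001
  pos 7: 10010 XOR 10111 = 00101
  pos 9: 10100 XOR 10111 = 00011
Remainder (last 4 bits) = 1100. This is the CRC / FCS.

1100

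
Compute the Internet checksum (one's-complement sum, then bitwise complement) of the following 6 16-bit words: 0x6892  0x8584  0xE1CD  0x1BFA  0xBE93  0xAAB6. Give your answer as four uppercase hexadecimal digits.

One's-complement addition (fold any carry out of bit 15 back into bit 0):
  0x6892 + 0x8584 = 0x0EE16
  0xEE16 + 0xE1CD = 0x1CFE3 → wrap carry → 0xCFE4
  0xCFE4 + 0x1BFA = 0x0EBDE
  0xEBDE + 0xBE93 = 0x1AA71 → wrap carry → 0xAA72
  0xAA72 + 0xAAB6 = 0x15528 → wrap carry → 0x5529
One's-complement sum = 0x5529.
Checksum = ~0x5529 & 0xFFFF = 0xAAD6.

AAD6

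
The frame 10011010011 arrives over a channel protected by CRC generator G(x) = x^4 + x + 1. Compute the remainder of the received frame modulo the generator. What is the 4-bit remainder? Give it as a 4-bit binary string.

Modulo-2 division of 10011010011 by 10011:
  pos 0: 10011 XOR 10011 = 00000
  pos 6: 10011 XOR 10011 = 00000
Remainder = 0000 (zero — the frame passes the CRC check).

0000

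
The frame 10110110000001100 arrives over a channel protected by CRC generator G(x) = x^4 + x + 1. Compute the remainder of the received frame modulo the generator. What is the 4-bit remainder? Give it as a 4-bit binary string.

0011

Modulo-2 division of 10110110000001100 by 10011:
  pos 0: 10110 XOR 10011 = 00101
  pos 2: 10111 XOR 10011 = 00100
  pos 4: 10000 XOR 10011 = 00011
  pos 7: 11000 XOR 10011 = 01011
  pos 8: 10110 XOR 10011 = 00101
  pos 10: 10111 XOR 10011 = 00100
  pos 12: 10000 XOR 10011 = 00011
Remainder = 0011 (nonzero — an error is detected).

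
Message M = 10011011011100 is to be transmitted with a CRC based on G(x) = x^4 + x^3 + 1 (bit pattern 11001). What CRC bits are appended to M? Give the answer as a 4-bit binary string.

Append 4 zeros: 100110110111000000. Divide by 11001 (XOR where the leading bit is 1):
  pos 0: 10011 XOR 11001 = 01010
  pos 1: 10100 XOR 11001 = 01101
  pos 2: 11011 XOR 11001 = 00010
  pos 5: 10101 XOR 11001 = 01100
  pos 6: 11001 XOR 11001 = 00000
  pos 11: 10000 XOR 11001 = 01001
  pos 12: 10010 XOR 11001 = 01011
  pos 13: 10110 XOR 11001 = 01111
Remainder (last 4 bits) = 1111. This is the CRC / FCS.

1111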